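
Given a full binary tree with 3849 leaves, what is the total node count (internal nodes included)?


Leaf nodes (terminals): 3849
Internal nodes = n - 1 = 3849 - 1 = 3848
Total = leaves + internal = 3849 + 3848 = 7697

7697


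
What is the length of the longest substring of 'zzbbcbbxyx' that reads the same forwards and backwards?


Scanning 'zzbbcbbxyx' for palindromic substrings.
Substring at positions 2-6: 'bbcbb'.
Check: reverse('bbcbb') = 'bbcbb' -> palindrome confirmed.
Neighbouring characters ('z' / 'x') break symmetry, so it cannot extend further.
No longer palindromic substring exists; longest length = 5

5


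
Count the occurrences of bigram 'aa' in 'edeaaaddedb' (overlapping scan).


Scanning 'edeaaaddedb' for bigram 'aa':
  Position 0: 'ed' -> no
  Position 1: 'de' -> no
  Position 2: 'ea' -> no
  Position 3: 'aa' -> MATCH
  Position 4: 'aa' -> MATCH
  Position 5: 'ad' -> no
  Position 6: 'dd' -> no
  Position 7: 'de' -> no
  Position 8: 'ed' -> no
  Position 9: 'db' -> no
Total matches: 2

2


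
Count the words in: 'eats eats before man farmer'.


Counting words by splitting on spaces:
  Word 1: 'eats'
  Word 2: 'eats'
  Word 3: 'before'
  Word 4: 'man'
  Word 5: 'farmer'
Total words: 5

5


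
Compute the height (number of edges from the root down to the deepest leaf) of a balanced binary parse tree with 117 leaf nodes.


In a balanced binary tree with n leaves the deepest leaf is ceil(log2(n)) edges below the root.
log2(117) = 6.8704
ceil(6.8704) = 7
height (edges) = 7

7


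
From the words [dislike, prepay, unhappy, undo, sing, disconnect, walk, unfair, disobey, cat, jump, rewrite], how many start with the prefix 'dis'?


Checking each word for prefix 'dis':
  'dislike' -> YES, starts with 'dis' (count: 1)
  'prepay' -> no (count: 1)
  'unhappy' -> no (count: 1)
  'undo' -> no (count: 1)
  'sing' -> no (count: 1)
  'disconnect' -> YES, starts with 'dis' (count: 2)
  'walk' -> no (count: 2)
  'unfair' -> no (count: 2)
  'disobey' -> YES, starts with 'dis' (count: 3)
  'cat' -> no (count: 3)
  'jump' -> no (count: 3)
  'rewrite' -> no (count: 3)
Total with prefix 'dis': 3

3


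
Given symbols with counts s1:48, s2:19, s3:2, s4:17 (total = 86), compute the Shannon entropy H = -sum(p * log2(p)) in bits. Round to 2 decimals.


Computing entropy H = -sum(p_i * log2(p_i)):
  s1: p = 48/86 = 0.5581, -p*log2(p) = 0.4696
  s2: p = 19/86 = 0.2209, -p*log2(p) = 0.4813
  s3: p = 2/86 = 0.0233, -p*log2(p) = 0.1262
  s4: p = 17/86 = 0.1977, -p*log2(p) = 0.4623
H = sum of terms = 1.5394
Rounded to 2 decimals: 1.54

1.54


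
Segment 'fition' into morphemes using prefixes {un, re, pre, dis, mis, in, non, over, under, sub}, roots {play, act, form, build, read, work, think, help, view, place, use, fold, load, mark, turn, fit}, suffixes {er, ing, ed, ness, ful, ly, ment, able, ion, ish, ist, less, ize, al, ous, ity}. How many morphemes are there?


Segmenting 'fition' against the inventory:
  'fit' -> root (morpheme 1)
  'ion' -> suffix (morpheme 2)
Total morphemes: 2

2


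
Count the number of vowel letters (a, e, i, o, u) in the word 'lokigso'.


Scanning each character of 'lokigso':
  Position 1: 'l' -> consonant (running count: 0)
  Position 2: 'o' -> vowel (running count: 1)
  Position 3: 'k' -> consonant (running count: 1)
  Position 4: 'i' -> vowel (running count: 2)
  Position 5: 'g' -> consonant (running count: 2)
  Position 6: 's' -> consonant (running count: 2)
  Position 7: 'o' -> vowel (running count: 3)
Total vowels: 3

3


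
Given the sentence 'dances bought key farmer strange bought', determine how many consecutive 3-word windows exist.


Word trigrams from [6] words:
  Trigram 1: (dances bought key)
  Trigram 2: (bought key farmer)
  Trigram 3: (key farmer strange)
  Trigram 4: (farmer strange bought)
Total word trigrams: 6 - 2 = 4

4


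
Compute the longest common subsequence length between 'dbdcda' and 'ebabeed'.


DP table for LCS of 'dbdcda' and 'ebabeed':
       e  b  a  b  e  e  d
    0  0  0  0  0  0  0  0
  d 0  0  0  0  0  0  0  1
  b 0  0  1  1  1  1  1  1
  d 0  0  1  1  1  1  1  2
  c 0  0  1  1  1  1  1  2
  d 0  0  1  1  1  1  1  2
  a 0  0  1  2  2  2  2  2
LCS: 'bd'
LCS length = 2

2


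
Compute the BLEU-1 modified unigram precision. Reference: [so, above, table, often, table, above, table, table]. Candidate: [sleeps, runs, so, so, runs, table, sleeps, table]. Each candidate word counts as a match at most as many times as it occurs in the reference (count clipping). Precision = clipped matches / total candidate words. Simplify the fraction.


Reference word counts: {'above': 2, 'often': 1, 'so': 1, 'table': 4}
Checking each candidate word (with clipping):
  'sleeps' -> not in reference -> no match (matches: 0)
  'runs' -> not in reference -> no match (matches: 0)
  'so' -> in reference (ref count 1, used 1/1) -> match (matches: 1)
  'so' -> ref count 1 already used up (1/1) -> clipped, no match (matches: 1)
  'runs' -> not in reference -> no match (matches: 1)
  'table' -> in reference (ref count 4, used 1/4) -> match (matches: 2)
  'sleeps' -> not in reference -> no match (matches: 2)
  'table' -> in reference (ref count 4, used 2/4) -> match (matches: 3)
Clipped matches: 3, Candidate length: 8
Precision = 3/8

3/8


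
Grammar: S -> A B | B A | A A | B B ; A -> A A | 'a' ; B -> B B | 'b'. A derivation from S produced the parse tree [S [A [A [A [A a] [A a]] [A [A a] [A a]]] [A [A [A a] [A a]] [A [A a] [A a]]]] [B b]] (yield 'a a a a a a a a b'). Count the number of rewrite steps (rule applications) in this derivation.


Every bracketed nonterminal node [X ...] in the tree is produced by exactly one rule application.
Reading the tree off as a leftmost derivation:
  Step 1: S  =>  A B   (applied S -> A B)
  Step 2: A B  =>  A A B   (applied A -> A A)
  Step 3: A A B  =>  A A A B   (applied A -> A A)
  Step 4: A A A B  =>  A A A A B   (applied A -> A A)
  Step 5: A A A A B  =>  a A A A B   (applied A -> a)
  Step 6: a A A A B  =>  a a A A B   (applied A -> a)
  Step 7: a a A A B  =>  a a A A A B   (applied A -> A A)
  Step 8: a a A A A B  =>  a a a A A B   (applied A -> a)
  Step 9: a a a A A B  =>  a a a a A B   (applied A -> a)
  Step 10: a a a a A B  =>  a a a a A A B   (applied A -> A A)
  Step 11: a a a a A A B  =>  a a a a A A A B   (applied A -> A A)
  Step 12: a a a a A A A B  =>  a a a a a A A B   (applied A -> a)
  Step 13: a a a a a A A B  =>  a a a a a a A B   (applied A -> a)
  Step 14: a a a a a a A B  =>  a a a a a a A A B   (applied A -> A A)
  Step 15: a a a a a a A A B  =>  a a a a a a a A B   (applied A -> a)
  Step 16: a a a a a a a A B  =>  a a a a a a a a B   (applied A -> a)
  Step 17: a a a a a a a a B  =>  a a a a a a a a b   (applied B -> b)
Final yield: a a a a a a a a b
Total rewrite steps: 17

17


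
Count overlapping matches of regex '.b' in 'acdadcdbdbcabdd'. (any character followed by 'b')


Pattern: .b means any character followed by 'b'.
Scanning 'acdadcdbdbcabdd' position-by-position:
  Pos 0: window 'ac' -> no
  Pos 1: window 'cd' -> no
  Pos 2: window 'da' -> no
  Pos 3: window 'ad' -> no
  Pos 4: window 'dc' -> no
  Pos 5: window 'cd' -> no
  Pos 6: window 'db' -> MATCH
  Pos 7: window 'bd' -> no
  Pos 8: window 'db' -> MATCH
  Pos 9: window 'bc' -> no
  Pos 10: window 'ca' -> no
  Pos 11: window 'ab' -> MATCH
  Pos 12: window 'bd' -> no
  Pos 13: window 'dd' -> no
  Pos 14: window 'd' -> no
Total matches: 3

3


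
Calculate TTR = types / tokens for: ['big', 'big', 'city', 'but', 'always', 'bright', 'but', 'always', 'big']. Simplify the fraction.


Tokens: 9
Unique types: ('always', 'big', 'bright', 'but', 'city') = 5
TTR = 5/9
Already in lowest terms.

5/9


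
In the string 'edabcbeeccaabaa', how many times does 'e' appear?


Scanning 'edabcbeeccaabaa' for 'e':
  Position 0: 'e' -> MATCH (count: 1)
  Position 6: 'e' -> MATCH (count: 2)
  Position 7: 'e' -> MATCH (count: 3)
Total occurrences of 'e': 3

3


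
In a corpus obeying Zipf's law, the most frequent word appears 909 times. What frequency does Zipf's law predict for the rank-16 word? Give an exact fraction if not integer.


Zipf's law: freq(rank) = f1 / rank
f1 = 909, rank = 16
freq = 909 / 16
GCD(909, 16) = 1
Simplified: 909/16

909/16


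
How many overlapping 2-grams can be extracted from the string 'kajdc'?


String 'kajdc' has length L = 5.
Number of overlapping n-grams = L - n + 1
Substituting: 5 - 2 + 1 = 4

4


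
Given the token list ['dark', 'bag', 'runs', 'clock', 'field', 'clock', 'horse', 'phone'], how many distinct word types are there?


Listing all tokens and tracking unique types:
  Token 1: 'dark' -> NEW (unique so far: 1)
  Token 2: 'bag' -> NEW (unique so far: 2)
  Token 3: 'runs' -> NEW (unique so far: 3)
  Token 4: 'clock' -> NEW (unique so far: 4)
  Token 5: 'field' -> NEW (unique so far: 5)
  Token 6: 'clock' -> duplicate (unique so far: 5)
  Token 7: 'horse' -> NEW (unique so far: 6)
  Token 8: 'phone' -> NEW (unique so far: 7)
Unique types: ('bag', 'clock', 'dark', 'field', 'horse', 'phone', 'runs')
Vocabulary size: 7

7


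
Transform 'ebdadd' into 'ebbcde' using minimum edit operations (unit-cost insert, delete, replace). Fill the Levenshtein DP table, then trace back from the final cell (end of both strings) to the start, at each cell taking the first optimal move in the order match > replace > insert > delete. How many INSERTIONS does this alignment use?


Edit distance = 3. Backtracking from cell (6, 6) with preference match > replace > insert > delete,
then listing the resulting alignment 'ebdadd' -> 'ebbcde' left to right:
  Step 1: keep 'e'
  Step 2: keep 'b'
  Step 3: replace d->b
  Step 4: replace a->c
  Step 5: keep 'd'
  Step 6: replace d->e
Total insertions: 0

0


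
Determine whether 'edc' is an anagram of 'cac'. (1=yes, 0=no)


Sort characters of 'edc': 'cde'
Sort characters of 'cac': 'acc'
Sorted forms differ -> they are NOT anagrams
Result: 0

0


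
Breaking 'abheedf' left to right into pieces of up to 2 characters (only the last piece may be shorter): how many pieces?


'abheedf' has 7 characters.
Chunking with max size 2:
  Chunk 1: 'ab' (positions 0-1)
  Chunk 2: 'he' (positions 2-3)
  Chunk 3: 'ed' (positions 4-5)
  Chunk 4: 'f' (positions 6-6)
Total chunks: ceil(7 / 2) = 4

4


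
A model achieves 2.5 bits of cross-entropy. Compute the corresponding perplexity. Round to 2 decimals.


Perplexity formula: PP = 2^H
H = 2.5
PP = 2^2.5
Decompose: 2^2.5 = 2^2 * 2^0.5 = 2^2 * sqrt(2)
2^2 = 4, sqrt(2) ~ 1.4142136
PP ~ 4 * 1.4142136 = 5.6568544
Rounded to 2 decimals: 5.66

5.66


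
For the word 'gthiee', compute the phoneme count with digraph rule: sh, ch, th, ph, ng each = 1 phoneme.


Parsing 'gthiee' greedily, digraphs first:
  'g' -> consonant phoneme (phonemes so far: 1)
  'th' -> digraph (1 consonant phoneme) (phonemes so far: 2)
  'i' -> vowel phoneme (phonemes so far: 3)
  'e' -> vowel phoneme (phonemes so far: 4)
  'e' -> vowel phoneme (phonemes so far: 5)
Total phonemes: 5

5


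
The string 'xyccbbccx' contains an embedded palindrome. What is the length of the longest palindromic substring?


Scanning 'xyccbbccx' for palindromic substrings.
Substring at positions 2-7: 'ccbbcc'.
Check: reverse('ccbbcc') = 'ccbbcc' -> palindrome confirmed.
Neighbouring characters ('y' / 'x') break symmetry, so it cannot extend further.
No longer palindromic substring exists; longest length = 6

6


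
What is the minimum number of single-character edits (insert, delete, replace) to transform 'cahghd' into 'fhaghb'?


Building DP table for s1='cahghd' (len 6) and s2='fhaghb' (len 6):
       f  h  a  g  h  b
    0  1  2  3  4  5  6
  c 1  1  2  3  4  5  6
  a 2  2  2  2  3  4  5
  h 3  3  2  3  3  3  4
  g 4  4  3  3  3  4  4
  h 5  5  4  4  4  3  4
  d 6  6  5  5  5  4  4
Edit distance = dp[6][6] = 4

4


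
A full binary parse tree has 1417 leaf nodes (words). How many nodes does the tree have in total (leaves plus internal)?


Leaf nodes (terminals): 1417
Internal nodes = n - 1 = 1417 - 1 = 1416
Total = leaves + internal = 1417 + 1416 = 2833

2833


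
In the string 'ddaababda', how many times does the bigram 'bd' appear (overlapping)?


Scanning 'ddaababda' for bigram 'bd':
  Position 0: 'dd' -> no
  Position 1: 'da' -> no
  Position 2: 'aa' -> no
  Position 3: 'ab' -> no
  Position 4: 'ba' -> no
  Position 5: 'ab' -> no
  Position 6: 'bd' -> MATCH
  Position 7: 'da' -> no
Total matches: 1

1


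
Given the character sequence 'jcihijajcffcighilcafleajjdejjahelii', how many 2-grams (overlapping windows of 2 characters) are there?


String 'jcihijajcffcighilcafleajjdejjahelii' has length L = 35.
Number of overlapping n-grams = L - n + 1
Substituting: 35 - 2 + 1 = 34

34


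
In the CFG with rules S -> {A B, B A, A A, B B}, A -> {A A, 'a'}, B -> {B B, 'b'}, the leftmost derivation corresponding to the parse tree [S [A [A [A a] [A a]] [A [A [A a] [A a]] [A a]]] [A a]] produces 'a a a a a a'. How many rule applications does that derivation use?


Every bracketed nonterminal node [X ...] in the tree is produced by exactly one rule application.
Reading the tree off as a leftmost derivation:
  Step 1: S  =>  A A   (applied S -> A A)
  Step 2: A A  =>  A A A   (applied A -> A A)
  Step 3: A A A  =>  A A A A   (applied A -> A A)
  Step 4: A A A A  =>  a A A A   (applied A -> a)
  Step 5: a A A A  =>  a a A A   (applied A -> a)
  Step 6: a a A A  =>  a a A A A   (applied A -> A A)
  Step 7: a a A A A  =>  a a A A A A   (applied A -> A A)
  Step 8: a a A A A A  =>  a a a A A A   (applied A -> a)
  Step 9: a a a A A A  =>  a a a a A A   (applied A -> a)
  Step 10: a a a a A A  =>  a a a a a A   (applied A -> a)
  Step 11: a a a a a A  =>  a a a a a a   (applied A -> a)
Final yield: a a a a a a
Total rewrite steps: 11

11


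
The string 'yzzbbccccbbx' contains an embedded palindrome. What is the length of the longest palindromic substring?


Scanning 'yzzbbccccbbx' for palindromic substrings.
Substring at positions 3-10: 'bbccccbb'.
Check: reverse('bbccccbb') = 'bbccccbb' -> palindrome confirmed.
Neighbouring characters ('z' / 'x') break symmetry, so it cannot extend further.
No longer palindromic substring exists; longest length = 8

8


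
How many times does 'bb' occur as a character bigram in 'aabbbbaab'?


Scanning 'aabbbbaab' for bigram 'bb':
  Position 0: 'aa' -> no
  Position 1: 'ab' -> no
  Position 2: 'bb' -> MATCH
  Position 3: 'bb' -> MATCH
  Position 4: 'bb' -> MATCH
  Position 5: 'ba' -> no
  Position 6: 'aa' -> no
  Position 7: 'ab' -> no
Total matches: 3

3


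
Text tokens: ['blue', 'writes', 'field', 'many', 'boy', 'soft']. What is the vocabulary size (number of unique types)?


Listing all tokens and tracking unique types:
  Token 1: 'blue' -> NEW (unique so far: 1)
  Token 2: 'writes' -> NEW (unique so far: 2)
  Token 3: 'field' -> NEW (unique so far: 3)
  Token 4: 'many' -> NEW (unique so far: 4)
  Token 5: 'boy' -> NEW (unique so far: 5)
  Token 6: 'soft' -> NEW (unique so far: 6)
Unique types: ('blue', 'boy', 'field', 'many', 'soft', 'writes')
Vocabulary size: 6

6


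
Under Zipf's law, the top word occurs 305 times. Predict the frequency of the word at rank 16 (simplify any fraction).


Zipf's law: freq(rank) = f1 / rank
f1 = 305, rank = 16
freq = 305 / 16
GCD(305, 16) = 1
Simplified: 305/16

305/16


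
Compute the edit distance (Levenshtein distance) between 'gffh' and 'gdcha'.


Building DP table for s1='gffh' (len 4) and s2='gdcha' (len 5):
       g  d  c  h  a
    0  1  2  3  4  5
  g 1  0  1  2  3  4
  f 2  1  1  2  3  4
  f 3  2  2  2  3  4
  h 4  3  3  3  2  3
Edit distance = dp[4][5] = 3

3


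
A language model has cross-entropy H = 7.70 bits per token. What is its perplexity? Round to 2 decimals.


Perplexity formula: PP = 2^H
H = 7.70
PP = 2^7.70
Decompose: 2^7.70 = 2^7 * 2^0.70
2^7 = 128, 2^0.70 ~ 1.6245048
PP ~ 128 * 1.6245048 = 207.9366144
Rounded to 2 decimals: 207.94

207.94


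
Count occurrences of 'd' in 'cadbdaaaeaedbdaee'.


Scanning 'cadbdaaaeaedbdaee' for 'd':
  Position 2: 'd' -> MATCH (count: 1)
  Position 4: 'd' -> MATCH (count: 2)
  Position 11: 'd' -> MATCH (count: 3)
  Position 13: 'd' -> MATCH (count: 4)
Total occurrences of 'd': 4

4


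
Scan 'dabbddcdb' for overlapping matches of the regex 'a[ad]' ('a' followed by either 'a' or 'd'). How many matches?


Pattern: a[ad] means 'a' followed by either 'a' or 'd'.
Scanning 'dabbddcdb' position-by-position:
  Pos 0: window 'da' -> no
  Pos 1: window 'ab' -> no
  Pos 2: window 'bb' -> no
  Pos 3: window 'bd' -> no
  Pos 4: window 'dd' -> no
  Pos 5: window 'dc' -> no
  Pos 6: window 'cd' -> no
  Pos 7: window 'db' -> no
  Pos 8: window 'b' -> no
Total matches: 0

0


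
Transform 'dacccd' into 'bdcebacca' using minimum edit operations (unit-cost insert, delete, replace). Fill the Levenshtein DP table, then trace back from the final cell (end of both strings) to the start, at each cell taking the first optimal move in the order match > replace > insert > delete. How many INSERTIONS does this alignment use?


Edit distance = 6. Backtracking from cell (6, 9) with preference match > replace > insert > delete,
then listing the resulting alignment 'dacccd' -> 'bdcebacca' left to right:
  Step 1: insert 'b' [insertion #1]
  Step 2: keep 'd'
  Step 3: insert 'c' [insertion #2]
  Step 4: insert 'e' [insertion #3]
  Step 5: replace a->b
  Step 6: replace c->a
  Step 7: keep 'c'
  Step 8: keep 'c'
  Step 9: replace d->a
Total insertions: 3

3


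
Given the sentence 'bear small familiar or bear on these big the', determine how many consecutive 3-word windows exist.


Word trigrams from [9] words:
  Trigram 1: (bear small familiar)
  Trigram 2: (small familiar or)
  Trigram 3: (familiar or bear)
  Trigram 4: (or bear on)
  Trigram 5: (bear on these)
  Trigram 6: (on these big)
  Trigram 7: (these big the)
Total word trigrams: 9 - 2 = 7

7


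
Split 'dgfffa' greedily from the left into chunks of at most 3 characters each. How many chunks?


'dgfffa' has 6 characters.
Chunking with max size 3:
  Chunk 1: 'dgf' (positions 0-2)
  Chunk 2: 'ffa' (positions 3-5)
Total chunks: ceil(6 / 3) = 2

2


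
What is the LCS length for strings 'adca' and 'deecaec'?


DP table for LCS of 'adca' and 'deecaec':
       d  e  e  c  a  e  c
    0  0  0  0  0  0  0  0
  a 0  0  0  0  0  1  1  1
  d 0  1  1  1  1  1  1  1
  c 0  1  1  1  2  2  2  2
  a 0  1  1  1  2  3  3  3
LCS: 'dca'
LCS length = 3

3


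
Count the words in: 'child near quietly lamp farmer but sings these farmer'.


Counting words by splitting on spaces:
  Word 1: 'child'
  Word 2: 'near'
  Word 3: 'quietly'
  Word 4: 'lamp'
  Word 5: 'farmer'
  Word 6: 'but'
  Word 7: 'sings'
  Word 8: 'these'
  Word 9: 'farmer'
Total words: 9

9


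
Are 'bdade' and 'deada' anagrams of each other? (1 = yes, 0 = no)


Sort characters of 'bdade': 'abdde'
Sort characters of 'deada': 'aadde'
Sorted forms differ -> they are NOT anagrams
Result: 0

0


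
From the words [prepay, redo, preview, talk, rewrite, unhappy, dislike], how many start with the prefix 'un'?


Checking each word for prefix 'un':
  'prepay' -> no (count: 0)
  'redo' -> no (count: 0)
  'preview' -> no (count: 0)
  'talk' -> no (count: 0)
  'rewrite' -> no (count: 0)
  'unhappy' -> YES, starts with 'un' (count: 1)
  'dislike' -> no (count: 1)
Total with prefix 'un': 1

1


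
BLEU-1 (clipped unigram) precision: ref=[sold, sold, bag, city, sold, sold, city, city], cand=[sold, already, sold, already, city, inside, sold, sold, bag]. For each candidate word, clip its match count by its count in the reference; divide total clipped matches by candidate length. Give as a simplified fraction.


Reference word counts: {'bag': 1, 'city': 3, 'sold': 4}
Checking each candidate word (with clipping):
  'sold' -> in reference (ref count 4, used 1/4) -> match (matches: 1)
  'already' -> not in reference -> no match (matches: 1)
  'sold' -> in reference (ref count 4, used 2/4) -> match (matches: 2)
  'already' -> not in reference -> no match (matches: 2)
  'city' -> in reference (ref count 3, used 1/3) -> match (matches: 3)
  'inside' -> not in reference -> no match (matches: 3)
  'sold' -> in reference (ref count 4, used 3/4) -> match (matches: 4)
  'sold' -> in reference (ref count 4, used 4/4) -> match (matches: 5)
  'bag' -> in reference (ref count 1, used 1/1) -> match (matches: 6)
Clipped matches: 6, Candidate length: 9
Precision = 6/9 = 2/3

2/3


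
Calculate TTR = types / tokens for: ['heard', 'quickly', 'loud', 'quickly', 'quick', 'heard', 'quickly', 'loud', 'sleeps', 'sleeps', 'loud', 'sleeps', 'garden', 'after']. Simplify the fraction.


Tokens: 14
Unique types: ('after', 'garden', 'heard', 'loud', 'quick', 'quickly', 'sleeps') = 7
TTR = 7/14
Simplify: divide both by 7 -> 1/2
TTR = 1/2

1/2


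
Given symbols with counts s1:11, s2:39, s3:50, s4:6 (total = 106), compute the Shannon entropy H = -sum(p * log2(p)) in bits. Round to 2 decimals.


Computing entropy H = -sum(p_i * log2(p_i)):
  s1: p = 11/106 = 0.1038, -p*log2(p) = 0.3392
  s2: p = 39/106 = 0.3679, -p*log2(p) = 0.5307
  s3: p = 50/106 = 0.4717, -p*log2(p) = 0.5114
  s4: p = 6/106 = 0.0566, -p*log2(p) = 0.2345
H = sum of terms = 1.6158
Rounded to 2 decimals: 1.62

1.62


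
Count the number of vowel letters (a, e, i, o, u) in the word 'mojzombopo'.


Scanning each character of 'mojzombopo':
  Position 1: 'm' -> consonant (running count: 0)
  Position 2: 'o' -> vowel (running count: 1)
  Position 3: 'j' -> consonant (running count: 1)
  Position 4: 'z' -> consonant (running count: 1)
  Position 5: 'o' -> vowel (running count: 2)
  Position 6: 'm' -> consonant (running count: 2)
  Position 7: 'b' -> consonant (running count: 2)
  Position 8: 'o' -> vowel (running count: 3)
  Position 9: 'p' -> consonant (running count: 3)
  Position 10: 'o' -> vowel (running count: 4)
Total vowels: 4

4


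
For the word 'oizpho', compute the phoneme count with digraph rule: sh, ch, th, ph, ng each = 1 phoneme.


Parsing 'oizpho' greedily, digraphs first:
  'o' -> vowel phoneme (phonemes so far: 1)
  'i' -> vowel phoneme (phonemes so far: 2)
  'z' -> consonant phoneme (phonemes so far: 3)
  'ph' -> digraph (1 consonant phoneme) (phonemes so far: 4)
  'o' -> vowel phoneme (phonemes so far: 5)
Total phonemes: 5

5


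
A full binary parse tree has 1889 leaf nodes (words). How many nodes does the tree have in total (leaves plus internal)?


Leaf nodes (terminals): 1889
Internal nodes = n - 1 = 1889 - 1 = 1888
Total = leaves + internal = 1889 + 1888 = 3777

3777


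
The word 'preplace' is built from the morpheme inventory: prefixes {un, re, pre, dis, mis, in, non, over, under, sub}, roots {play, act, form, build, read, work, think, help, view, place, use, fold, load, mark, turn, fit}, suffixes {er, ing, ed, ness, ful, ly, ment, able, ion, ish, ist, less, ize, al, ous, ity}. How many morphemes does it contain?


Segmenting 'preplace' against the inventory:
  'pre' -> prefix (morpheme 1)
  'place' -> root (morpheme 2)
Total morphemes: 2

2


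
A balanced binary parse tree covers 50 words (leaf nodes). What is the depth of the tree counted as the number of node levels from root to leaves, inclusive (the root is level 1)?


In a balanced binary tree with n leaves the deepest leaf is ceil(log2(n)) edges below the root,
so counting node levels inclusive of root and leaves gives ceil(log2(n)) + 1 levels.
log2(50) = 5.6439
ceil(5.6439) = 6
levels = 6 + 1 = 7

7


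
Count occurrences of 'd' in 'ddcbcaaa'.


Scanning 'ddcbcaaa' for 'd':
  Position 0: 'd' -> MATCH (count: 1)
  Position 1: 'd' -> MATCH (count: 2)
Total occurrences of 'd': 2

2


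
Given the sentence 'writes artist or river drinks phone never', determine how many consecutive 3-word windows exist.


Word trigrams from [7] words:
  Trigram 1: (writes artist or)
  Trigram 2: (artist or river)
  Trigram 3: (or river drinks)
  Trigram 4: (river drinks phone)
  Trigram 5: (drinks phone never)
Total word trigrams: 7 - 2 = 5

5


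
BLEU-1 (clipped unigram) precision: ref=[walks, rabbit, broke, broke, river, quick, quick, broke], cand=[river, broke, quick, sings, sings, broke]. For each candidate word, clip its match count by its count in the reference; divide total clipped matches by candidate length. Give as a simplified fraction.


Reference word counts: {'broke': 3, 'quick': 2, 'rabbit': 1, 'river': 1, 'walks': 1}
Checking each candidate word (with clipping):
  'river' -> in reference (ref count 1, used 1/1) -> match (matches: 1)
  'broke' -> in reference (ref count 3, used 1/3) -> match (matches: 2)
  'quick' -> in reference (ref count 2, used 1/2) -> match (matches: 3)
  'sings' -> not in reference -> no match (matches: 3)
  'sings' -> not in reference -> no match (matches: 3)
  'broke' -> in reference (ref count 3, used 2/3) -> match (matches: 4)
Clipped matches: 4, Candidate length: 6
Precision = 4/6 = 2/3

2/3


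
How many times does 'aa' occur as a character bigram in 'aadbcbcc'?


Scanning 'aadbcbcc' for bigram 'aa':
  Position 0: 'aa' -> MATCH
  Position 1: 'ad' -> no
  Position 2: 'db' -> no
  Position 3: 'bc' -> no
  Position 4: 'cb' -> no
  Position 5: 'bc' -> no
  Position 6: 'cc' -> no
Total matches: 1

1


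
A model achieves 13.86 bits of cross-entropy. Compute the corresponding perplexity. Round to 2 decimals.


Perplexity formula: PP = 2^H
H = 13.86
PP = 2^13.86
Decompose: 2^13.86 = 2^13 * 2^0.86
2^13 = 8192, 2^0.86 ~ 1.8150383
PP ~ 8192 * 1.8150383 = 14868.7937536
Rounded to 2 decimals: 14868.79

14868.79


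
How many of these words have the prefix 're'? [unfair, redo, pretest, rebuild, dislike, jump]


Checking each word for prefix 're':
  'unfair' -> no (count: 0)
  'redo' -> YES, starts with 're' (count: 1)
  'pretest' -> no (count: 1)
  'rebuild' -> YES, starts with 're' (count: 2)
  'dislike' -> no (count: 2)
  'jump' -> no (count: 2)
Total with prefix 're': 2

2


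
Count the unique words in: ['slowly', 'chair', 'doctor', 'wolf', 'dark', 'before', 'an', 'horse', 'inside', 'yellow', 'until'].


Listing all tokens and tracking unique types:
  Token 1: 'slowly' -> NEW (unique so far: 1)
  Token 2: 'chair' -> NEW (unique so far: 2)
  Token 3: 'doctor' -> NEW (unique so far: 3)
  Token 4: 'wolf' -> NEW (unique so far: 4)
  Token 5: 'dark' -> NEW (unique so far: 5)
  Token 6: 'before' -> NEW (unique so far: 6)
  Token 7: 'an' -> NEW (unique so far: 7)
  Token 8: 'horse' -> NEW (unique so far: 8)
  Token 9: 'inside' -> NEW (unique so far: 9)
  Token 10: 'yellow' -> NEW (unique so far: 10)
  Token 11: 'until' -> NEW (unique so far: 11)
Unique types: ('an', 'before', 'chair', 'dark', 'doctor', 'horse', 'inside', 'slowly', 'until', 'wolf', 'yellow')
Vocabulary size: 11

11


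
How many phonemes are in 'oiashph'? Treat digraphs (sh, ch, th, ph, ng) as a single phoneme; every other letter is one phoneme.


Parsing 'oiashph' greedily, digraphs first:
  'o' -> vowel phoneme (phonemes so far: 1)
  'i' -> vowel phoneme (phonemes so far: 2)
  'a' -> vowel phoneme (phonemes so far: 3)
  'sh' -> digraph (1 consonant phoneme) (phonemes so far: 4)
  'ph' -> digraph (1 consonant phoneme) (phonemes so far: 5)
Total phonemes: 5

5


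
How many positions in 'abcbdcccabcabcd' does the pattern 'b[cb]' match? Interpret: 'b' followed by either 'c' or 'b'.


Pattern: b[cb] means 'b' followed by either 'c' or 'b'.
Scanning 'abcbdcccabcabcd' position-by-position:
  Pos 0: window 'ab' -> no
  Pos 1: window 'bc' -> MATCH
  Pos 2: window 'cb' -> no
  Pos 3: window 'bd' -> no
  Pos 4: window 'dc' -> no
  Pos 5: window 'cc' -> no
  Pos 6: window 'cc' -> no
  Pos 7: window 'ca' -> no
  Pos 8: window 'ab' -> no
  Pos 9: window 'bc' -> MATCH
  Pos 10: window 'ca' -> no
  Pos 11: window 'ab' -> no
  Pos 12: window 'bc' -> MATCH
  Pos 13: window 'cd' -> no
  Pos 14: window 'd' -> no
Total matches: 3

3


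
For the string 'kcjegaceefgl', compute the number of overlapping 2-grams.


String 'kcjegaceefgl' has length L = 12.
Number of overlapping n-grams = L - n + 1
Substituting: 12 - 2 + 1 = 11

11


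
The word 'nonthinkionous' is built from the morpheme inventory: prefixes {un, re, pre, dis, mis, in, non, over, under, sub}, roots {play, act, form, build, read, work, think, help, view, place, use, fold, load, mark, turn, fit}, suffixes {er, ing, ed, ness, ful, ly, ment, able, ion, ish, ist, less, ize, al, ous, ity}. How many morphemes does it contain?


Segmenting 'nonthinkionous' against the inventory:
  'non' -> prefix (morpheme 1)
  'think' -> root (morpheme 2)
  'ion' -> suffix (morpheme 3)
  'ous' -> suffix (morpheme 4)
Total morphemes: 4

4


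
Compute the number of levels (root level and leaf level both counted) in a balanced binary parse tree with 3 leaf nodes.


In a balanced binary tree with n leaves the deepest leaf is ceil(log2(n)) edges below the root,
so counting node levels inclusive of root and leaves gives ceil(log2(n)) + 1 levels.
log2(3) = 1.5850
ceil(1.5850) = 2
levels = 2 + 1 = 3

3


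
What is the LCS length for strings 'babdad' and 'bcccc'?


DP table for LCS of 'babdad' and 'bcccc':
       b  c  c  c  c
    0  0  0  0  0  0
  b 0  1  1  1  1  1
  a 0  1  1  1  1  1
  b 0  1  1  1  1  1
  d 0  1  1  1  1  1
  a 0  1  1  1  1  1
  d 0  1  1  1  1  1
LCS: 'b'
LCS length = 1

1


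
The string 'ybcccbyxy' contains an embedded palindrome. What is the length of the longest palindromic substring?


Scanning 'ybcccbyxy' for palindromic substrings.
Substring at positions 0-6: 'ybcccby'.
Check: reverse('ybcccby') = 'ybcccby' -> palindrome confirmed.
Neighbouring characters ('-' / 'x') break symmetry, so it cannot extend further.
No longer palindromic substring exists; longest length = 7

7


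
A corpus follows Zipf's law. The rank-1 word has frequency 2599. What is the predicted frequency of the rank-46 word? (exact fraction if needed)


Zipf's law: freq(rank) = f1 / rank
f1 = 2599, rank = 46
freq = 2599 / 46
GCD(2599, 46) = 23
Simplified: 113/2

113/2


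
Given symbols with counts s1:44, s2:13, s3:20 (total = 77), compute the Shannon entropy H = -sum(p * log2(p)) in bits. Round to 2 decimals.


Computing entropy H = -sum(p_i * log2(p_i)):
  s1: p = 44/77 = 0.5714, -p*log2(p) = 0.4613
  s2: p = 13/77 = 0.1688, -p*log2(p) = 0.4333
  s3: p = 20/77 = 0.2597, -p*log2(p) = 0.5052
H = sum of terms = 1.3998
Rounded to 2 decimals: 1.40

1.40


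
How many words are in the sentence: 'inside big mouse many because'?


Counting words by splitting on spaces:
  Word 1: 'inside'
  Word 2: 'big'
  Word 3: 'mouse'
  Word 4: 'many'
  Word 5: 'because'
Total words: 5

5


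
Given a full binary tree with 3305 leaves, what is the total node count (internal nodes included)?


Leaf nodes (terminals): 3305
Internal nodes = n - 1 = 3305 - 1 = 3304
Total = leaves + internal = 3305 + 3304 = 6609

6609


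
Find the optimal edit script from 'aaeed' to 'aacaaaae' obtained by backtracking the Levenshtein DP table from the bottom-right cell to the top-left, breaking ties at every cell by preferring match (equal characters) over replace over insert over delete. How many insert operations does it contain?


Edit distance = 6. Backtracking from cell (5, 8) with preference match > replace > insert > delete,
then listing the resulting alignment 'aaeed' -> 'aacaaaae' left to right:
  Step 1: insert 'a' [insertion #1]
  Step 2: insert 'a' [insertion #2]
  Step 3: insert 'c' [insertion #3]
  Step 4: keep 'a'
  Step 5: keep 'a'
  Step 6: replace e->a
  Step 7: replace e->a
  Step 8: replace d->e
Total insertions: 3

3


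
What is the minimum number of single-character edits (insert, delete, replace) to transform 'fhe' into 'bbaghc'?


Building DP table for s1='fhe' (len 3) and s2='bbaghc' (len 6):
       b  b  a  g  h  c
    0  1  2  3  4  5  6
  f 1  1  2  3  4  5  6
  h 2  2  2  3  4  4  5
  e 3  3  3  3  4  5  5
Edit distance = dp[3][6] = 5

5


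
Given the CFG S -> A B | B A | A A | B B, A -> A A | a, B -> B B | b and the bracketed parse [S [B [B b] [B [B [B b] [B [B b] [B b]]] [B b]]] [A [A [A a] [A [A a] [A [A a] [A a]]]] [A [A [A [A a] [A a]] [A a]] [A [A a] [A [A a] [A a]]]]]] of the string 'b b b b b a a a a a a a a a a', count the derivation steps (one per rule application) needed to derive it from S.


Every bracketed nonterminal node [X ...] in the tree is produced by exactly one rule application.
Reading the tree off as a leftmost derivation:
  Step 1: S  =>  B A   (applied S -> B A)
  Step 2: B A  =>  B B A   (applied B -> B B)
  Step 3: B B A  =>  b B A   (applied B -> b)
  Step 4: b B A  =>  b B B A   (applied B -> B B)
  Step 5: b B B A  =>  b B B B A   (applied B -> B B)
  Step 6: b B B B A  =>  b b B B A   (applied B -> b)
  Step 7: b b B B A  =>  b b B B B A   (applied B -> B B)
  Step 8: b b B B B A  =>  b b b B B A   (applied B -> b)
  Step 9: b b b B B A  =>  b b b b B A   (applied B -> b)
  Step 10: b b b b B A  =>  b b b b b A   (applied B -> b)
  Step 11: b b b b b A  =>  b b b b b A A   (applied A -> A A)
  Step 12: b b b b b A A  =>  b b b b b A A A   (applied A -> A A)
  Step 13: b b b b b A A A  =>  b b b b b a A A   (applied A -> a)
  Step 14: b b b b b a A A  =>  b b b b b a A A A   (applied A -> A A)
  Step 15: b b b b b a A A A  =>  b b b b b a a A A   (applied A -> a)
  Step 16: b b b b b a a A A  =>  b b b b b a a A A A   (applied A -> A A)
  Step 17: b b b b b a a A A A  =>  b b b b b a a a A A   (applied A -> a)
  Step 18: b b b b b a a a A A  =>  b b b b b a a a a A   (applied A -> a)
  Step 19: b b b b b a a a a A  =>  b b b b b a a a a A A   (applied A -> A A)
  Step 20: b b b b b a a a a A A  =>  b b b b b a a a a A A A   (applied A -> A A)
  Step 21: b b b b b a a a a A A A  =>  b b b b b a a a a A A A A   (applied A -> A A)
  Step 22: b b b b b a a a a A A A A  =>  b b b b b a a a a a A A A   (applied A -> a)
  Step 23: b b b b b a a a a a A A A  =>  b b b b b a a a a a a A A   (applied A -> a)
  Step 24: b b b b b a a a a a a A A  =>  b b b b b a a a a a a a A   (applied A -> a)
  Step 25: b b b b b a a a a a a a A  =>  b b b b b a a a a a a a A A   (applied A -> A A)
  Step 26: b b b b b a a a a a a a A A  =>  b b b b b a a a a a a a a A   (applied A -> a)
  Step 27: b b b b b a a a a a a a a A  =>  b b b b b a a a a a a a a A A   (applied A -> A A)
  Step 28: b b b b b a a a a a a a a A A  =>  b b b b b a a a a a a a a a A   (applied A -> a)
  Step 29: b b b b b a a a a a a a a a A  =>  b b b b b a a a a a a a a a a   (applied A -> a)
Final yield: b b b b b a a a a a a a a a a
Total rewrite steps: 29

29


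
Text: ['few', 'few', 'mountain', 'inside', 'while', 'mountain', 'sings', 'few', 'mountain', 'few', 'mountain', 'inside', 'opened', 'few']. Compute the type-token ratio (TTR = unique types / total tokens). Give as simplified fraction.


Tokens: 14
Unique types: ('few', 'inside', 'mountain', 'opened', 'sings', 'while') = 6
TTR = 6/14
Simplify: divide both by 2 -> 3/7
TTR = 3/7

3/7


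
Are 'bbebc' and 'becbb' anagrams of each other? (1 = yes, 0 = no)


Sort characters of 'bbebc': 'bbbce'
Sort characters of 'becbb': 'bbbce'
Sorted forms match -> they ARE anagrams
Result: 1

1


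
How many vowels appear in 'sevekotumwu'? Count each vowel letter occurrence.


Scanning each character of 'sevekotumwu':
  Position 1: 's' -> consonant (running count: 0)
  Position 2: 'e' -> vowel (running count: 1)
  Position 3: 'v' -> consonant (running count: 1)
  Position 4: 'e' -> vowel (running count: 2)
  Position 5: 'k' -> consonant (running count: 2)
  Position 6: 'o' -> vowel (running count: 3)
  Position 7: 't' -> consonant (running count: 3)
  Position 8: 'u' -> vowel (running count: 4)
  Position 9: 'm' -> consonant (running count: 4)
  Position 10: 'w' -> consonant (running count: 4)
  Position 11: 'u' -> vowel (running count: 5)
Total vowels: 5

5


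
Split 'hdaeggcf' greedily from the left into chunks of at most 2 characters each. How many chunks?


'hdaeggcf' has 8 characters.
Chunking with max size 2:
  Chunk 1: 'hd' (positions 0-1)
  Chunk 2: 'ae' (positions 2-3)
  Chunk 3: 'gg' (positions 4-5)
  Chunk 4: 'cf' (positions 6-7)
Total chunks: ceil(8 / 2) = 4

4


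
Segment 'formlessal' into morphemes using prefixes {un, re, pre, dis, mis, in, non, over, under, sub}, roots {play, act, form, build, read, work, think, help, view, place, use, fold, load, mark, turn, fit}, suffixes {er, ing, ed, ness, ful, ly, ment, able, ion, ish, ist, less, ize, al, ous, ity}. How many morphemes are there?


Segmenting 'formlessal' against the inventory:
  'form' -> root (morpheme 1)
  'less' -> suffix (morpheme 2)
  'al' -> suffix (morpheme 3)
Total morphemes: 3

3


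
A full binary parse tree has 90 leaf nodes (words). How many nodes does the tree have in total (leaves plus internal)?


Leaf nodes (terminals): 90
Internal nodes = n - 1 = 90 - 1 = 89
Total = leaves + internal = 90 + 89 = 179

179


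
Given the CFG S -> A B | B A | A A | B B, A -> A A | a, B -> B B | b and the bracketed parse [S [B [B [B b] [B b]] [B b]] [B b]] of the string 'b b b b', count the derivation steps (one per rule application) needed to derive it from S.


Every bracketed nonterminal node [X ...] in the tree is produced by exactly one rule application.
Reading the tree off as a leftmost derivation:
  Step 1: S  =>  B B   (applied S -> B B)
  Step 2: B B  =>  B B B   (applied B -> B B)
  Step 3: B B B  =>  B B B B   (applied B -> B B)
  Step 4: B B B B  =>  b B B B   (applied B -> b)
  Step 5: b B B B  =>  b b B B   (applied B -> b)
  Step 6: b b B B  =>  b b b B   (applied B -> b)
  Step 7: b b b B  =>  b b b b   (applied B -> b)
Final yield: b b b b
Total rewrite steps: 7

7


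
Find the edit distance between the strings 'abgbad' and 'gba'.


Building DP table for s1='abgbad' (len 6) and s2='gba' (len 3):
       g  b  a
    0  1  2  3
  a 1  1  2  2
  b 2  2  1  2
  g 3  2  2  2
  b 4  3  2  3
  a 5  4  3  2
  d 6  5  4  3
Edit distance = dp[6][3] = 3

3


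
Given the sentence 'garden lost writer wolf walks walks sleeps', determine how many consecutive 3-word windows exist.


Word trigrams from [7] words:
  Trigram 1: (garden lost writer)
  Trigram 2: (lost writer wolf)
  Trigram 3: (writer wolf walks)
  Trigram 4: (wolf walks walks)
  Trigram 5: (walks walks sleeps)
Total word trigrams: 7 - 2 = 5

5


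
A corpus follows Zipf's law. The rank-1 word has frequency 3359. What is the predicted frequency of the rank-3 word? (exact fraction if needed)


Zipf's law: freq(rank) = f1 / rank
f1 = 3359, rank = 3
freq = 3359 / 3
GCD(3359, 3) = 1
Simplified: 3359/3

3359/3


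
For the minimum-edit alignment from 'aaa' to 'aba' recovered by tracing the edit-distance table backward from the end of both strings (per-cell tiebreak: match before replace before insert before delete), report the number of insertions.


Edit distance = 1. Backtracking from cell (3, 3) with preference match > replace > insert > delete,
then listing the resulting alignment 'aaa' -> 'aba' left to right:
  Step 1: keep 'a'
  Step 2: replace a->b
  Step 3: keep 'a'
Total insertions: 0

0


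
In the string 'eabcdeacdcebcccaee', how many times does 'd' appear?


Scanning 'eabcdeacdcebcccaee' for 'd':
  Position 4: 'd' -> MATCH (count: 1)
  Position 8: 'd' -> MATCH (count: 2)
Total occurrences of 'd': 2

2


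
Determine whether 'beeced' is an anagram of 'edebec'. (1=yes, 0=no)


Sort characters of 'beeced': 'bcdeee'
Sort characters of 'edebec': 'bcdeee'
Sorted forms match -> they ARE anagrams
Result: 1

1


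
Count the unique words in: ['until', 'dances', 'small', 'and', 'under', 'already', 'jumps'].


Listing all tokens and tracking unique types:
  Token 1: 'until' -> NEW (unique so far: 1)
  Token 2: 'dances' -> NEW (unique so far: 2)
  Token 3: 'small' -> NEW (unique so far: 3)
  Token 4: 'and' -> NEW (unique so far: 4)
  Token 5: 'under' -> NEW (unique so far: 5)
  Token 6: 'already' -> NEW (unique so far: 6)
  Token 7: 'jumps' -> NEW (unique so far: 7)
Unique types: ('already', 'and', 'dances', 'jumps', 'small', 'under', 'until')
Vocabulary size: 7

7
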